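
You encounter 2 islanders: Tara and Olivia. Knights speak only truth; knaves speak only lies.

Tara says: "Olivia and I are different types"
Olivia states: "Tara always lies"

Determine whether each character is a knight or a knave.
Tara is a knight.
Olivia is a knave.

Verification:
- Tara (knight) says "Olivia and I are different types" - this is TRUE because Tara is a knight and Olivia is a knave.
- Olivia (knave) says "Tara always lies" - this is FALSE (a lie) because Tara is a knight.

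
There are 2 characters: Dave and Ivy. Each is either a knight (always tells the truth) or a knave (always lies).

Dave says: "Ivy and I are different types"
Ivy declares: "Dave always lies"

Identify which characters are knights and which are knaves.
Dave is a knight.
Ivy is a knave.

Verification:
- Dave (knight) says "Ivy and I are different types" - this is TRUE because Dave is a knight and Ivy is a knave.
- Ivy (knave) says "Dave always lies" - this is FALSE (a lie) because Dave is a knight.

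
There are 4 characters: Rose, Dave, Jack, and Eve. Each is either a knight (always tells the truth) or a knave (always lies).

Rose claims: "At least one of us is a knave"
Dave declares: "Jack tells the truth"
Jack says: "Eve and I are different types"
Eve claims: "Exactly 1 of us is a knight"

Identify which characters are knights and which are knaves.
Rose is a knight.
Dave is a knight.
Jack is a knight.
Eve is a knave.

Verification:
- Rose (knight) says "At least one of us is a knave" - this is TRUE because Eve is a knave.
- Dave (knight) says "Jack tells the truth" - this is TRUE because Jack is a knight.
- Jack (knight) says "Eve and I are different types" - this is TRUE because Jack is a knight and Eve is a knave.
- Eve (knave) says "Exactly 1 of us is a knight" - this is FALSE (a lie) because there are 3 knights.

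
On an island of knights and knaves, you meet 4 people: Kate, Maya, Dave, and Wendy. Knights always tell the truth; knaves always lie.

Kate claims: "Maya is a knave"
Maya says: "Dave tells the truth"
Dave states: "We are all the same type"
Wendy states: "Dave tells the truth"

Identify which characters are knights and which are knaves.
Kate is a knight.
Maya is a knave.
Dave is a knave.
Wendy is a knave.

Verification:
- Kate (knight) says "Maya is a knave" - this is TRUE because Maya is a knave.
- Maya (knave) says "Dave tells the truth" - this is FALSE (a lie) because Dave is a knave.
- Dave (knave) says "We are all the same type" - this is FALSE (a lie) because Kate is a knight and Maya, Dave, and Wendy are knaves.
- Wendy (knave) says "Dave tells the truth" - this is FALSE (a lie) because Dave is a knave.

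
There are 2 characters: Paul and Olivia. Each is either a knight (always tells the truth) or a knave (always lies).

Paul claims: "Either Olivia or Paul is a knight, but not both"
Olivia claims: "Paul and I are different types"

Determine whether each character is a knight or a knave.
Paul is a knave.
Olivia is a knave.

Verification:
- Paul (knave) says "Either Olivia or Paul is a knight, but not both" - this is FALSE (a lie) because Olivia is a knave and Paul is a knave.
- Olivia (knave) says "Paul and I are different types" - this is FALSE (a lie) because Olivia is a knave and Paul is a knave.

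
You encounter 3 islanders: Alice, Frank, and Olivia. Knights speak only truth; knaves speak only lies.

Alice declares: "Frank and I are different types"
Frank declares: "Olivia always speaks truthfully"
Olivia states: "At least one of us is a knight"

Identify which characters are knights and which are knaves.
Alice is a knave.
Frank is a knave.
Olivia is a knave.

Verification:
- Alice (knave) says "Frank and I are different types" - this is FALSE (a lie) because Alice is a knave and Frank is a knave.
- Frank (knave) says "Olivia always speaks truthfully" - this is FALSE (a lie) because Olivia is a knave.
- Olivia (knave) says "At least one of us is a knight" - this is FALSE (a lie) because no one is a knight.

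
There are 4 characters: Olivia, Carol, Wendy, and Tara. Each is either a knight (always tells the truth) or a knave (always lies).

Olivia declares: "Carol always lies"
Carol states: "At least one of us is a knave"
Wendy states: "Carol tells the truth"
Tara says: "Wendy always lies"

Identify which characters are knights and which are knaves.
Olivia is a knave.
Carol is a knight.
Wendy is a knight.
Tara is a knave.

Verification:
- Olivia (knave) says "Carol always lies" - this is FALSE (a lie) because Carol is a knight.
- Carol (knight) says "At least one of us is a knave" - this is TRUE because Olivia and Tara are knaves.
- Wendy (knight) says "Carol tells the truth" - this is TRUE because Carol is a knight.
- Tara (knave) says "Wendy always lies" - this is FALSE (a lie) because Wendy is a knight.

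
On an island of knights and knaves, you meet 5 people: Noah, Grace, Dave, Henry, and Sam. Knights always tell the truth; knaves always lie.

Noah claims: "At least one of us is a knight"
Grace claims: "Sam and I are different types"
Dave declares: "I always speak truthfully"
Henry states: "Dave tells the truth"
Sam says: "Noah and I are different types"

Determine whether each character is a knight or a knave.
Noah is a knave.
Grace is a knave.
Dave is a knave.
Henry is a knave.
Sam is a knave.

Verification:
- Noah (knave) says "At least one of us is a knight" - this is FALSE (a lie) because no one is a knight.
- Grace (knave) says "Sam and I are different types" - this is FALSE (a lie) because Grace is a knave and Sam is a knave.
- Dave (knave) says "I always speak truthfully" - this is FALSE (a lie) because Dave is a knave.
- Henry (knave) says "Dave tells the truth" - this is FALSE (a lie) because Dave is a knave.
- Sam (knave) says "Noah and I are different types" - this is FALSE (a lie) because Sam is a knave and Noah is a knave.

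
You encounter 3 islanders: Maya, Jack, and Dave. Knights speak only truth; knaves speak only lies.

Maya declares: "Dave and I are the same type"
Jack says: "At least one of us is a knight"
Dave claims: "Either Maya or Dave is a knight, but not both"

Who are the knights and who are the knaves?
Maya is a knave.
Jack is a knight.
Dave is a knight.

Verification:
- Maya (knave) says "Dave and I are the same type" - this is FALSE (a lie) because Maya is a knave and Dave is a knight.
- Jack (knight) says "At least one of us is a knight" - this is TRUE because Jack and Dave are knights.
- Dave (knight) says "Either Maya or Dave is a knight, but not both" - this is TRUE because Maya is a knave and Dave is a knight.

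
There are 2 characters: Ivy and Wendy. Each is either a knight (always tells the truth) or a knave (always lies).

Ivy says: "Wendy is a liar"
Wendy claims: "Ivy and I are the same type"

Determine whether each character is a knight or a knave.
Ivy is a knight.
Wendy is a knave.

Verification:
- Ivy (knight) says "Wendy is a liar" - this is TRUE because Wendy is a knave.
- Wendy (knave) says "Ivy and I are the same type" - this is FALSE (a lie) because Wendy is a knave and Ivy is a knight.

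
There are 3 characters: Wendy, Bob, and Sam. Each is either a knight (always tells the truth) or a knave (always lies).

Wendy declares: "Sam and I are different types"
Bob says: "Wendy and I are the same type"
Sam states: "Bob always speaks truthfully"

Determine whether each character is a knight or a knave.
Wendy is a knight.
Bob is a knave.
Sam is a knave.

Verification:
- Wendy (knight) says "Sam and I are different types" - this is TRUE because Wendy is a knight and Sam is a knave.
- Bob (knave) says "Wendy and I are the same type" - this is FALSE (a lie) because Bob is a knave and Wendy is a knight.
- Sam (knave) says "Bob always speaks truthfully" - this is FALSE (a lie) because Bob is a knave.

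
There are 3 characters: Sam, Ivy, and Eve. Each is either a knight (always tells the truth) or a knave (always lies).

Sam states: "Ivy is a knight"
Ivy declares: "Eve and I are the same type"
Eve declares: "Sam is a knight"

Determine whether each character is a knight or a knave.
Sam is a knight.
Ivy is a knight.
Eve is a knight.

Verification:
- Sam (knight) says "Ivy is a knight" - this is TRUE because Ivy is a knight.
- Ivy (knight) says "Eve and I are the same type" - this is TRUE because Ivy is a knight and Eve is a knight.
- Eve (knight) says "Sam is a knight" - this is TRUE because Sam is a knight.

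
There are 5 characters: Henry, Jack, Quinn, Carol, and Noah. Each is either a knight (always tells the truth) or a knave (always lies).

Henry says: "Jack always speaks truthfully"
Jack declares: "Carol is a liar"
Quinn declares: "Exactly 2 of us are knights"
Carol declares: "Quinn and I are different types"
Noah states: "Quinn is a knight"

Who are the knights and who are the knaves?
Henry is a knave.
Jack is a knave.
Quinn is a knave.
Carol is a knight.
Noah is a knave.

Verification:
- Henry (knave) says "Jack always speaks truthfully" - this is FALSE (a lie) because Jack is a knave.
- Jack (knave) says "Carol is a liar" - this is FALSE (a lie) because Carol is a knight.
- Quinn (knave) says "Exactly 2 of us are knights" - this is FALSE (a lie) because there are 1 knights.
- Carol (knight) says "Quinn and I are different types" - this is TRUE because Carol is a knight and Quinn is a knave.
- Noah (knave) says "Quinn is a knight" - this is FALSE (a lie) because Quinn is a knave.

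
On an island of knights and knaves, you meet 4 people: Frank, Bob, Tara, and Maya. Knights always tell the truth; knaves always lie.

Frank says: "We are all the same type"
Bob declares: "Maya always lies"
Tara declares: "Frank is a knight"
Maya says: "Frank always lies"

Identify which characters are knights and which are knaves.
Frank is a knave.
Bob is a knave.
Tara is a knave.
Maya is a knight.

Verification:
- Frank (knave) says "We are all the same type" - this is FALSE (a lie) because Maya is a knight and Frank, Bob, and Tara are knaves.
- Bob (knave) says "Maya always lies" - this is FALSE (a lie) because Maya is a knight.
- Tara (knave) says "Frank is a knight" - this is FALSE (a lie) because Frank is a knave.
- Maya (knight) says "Frank always lies" - this is TRUE because Frank is a knave.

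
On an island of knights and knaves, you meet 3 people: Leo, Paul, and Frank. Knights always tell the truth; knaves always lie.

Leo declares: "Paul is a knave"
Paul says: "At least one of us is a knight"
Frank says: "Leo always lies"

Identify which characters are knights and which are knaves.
Leo is a knave.
Paul is a knight.
Frank is a knight.

Verification:
- Leo (knave) says "Paul is a knave" - this is FALSE (a lie) because Paul is a knight.
- Paul (knight) says "At least one of us is a knight" - this is TRUE because Paul and Frank are knights.
- Frank (knight) says "Leo always lies" - this is TRUE because Leo is a knave.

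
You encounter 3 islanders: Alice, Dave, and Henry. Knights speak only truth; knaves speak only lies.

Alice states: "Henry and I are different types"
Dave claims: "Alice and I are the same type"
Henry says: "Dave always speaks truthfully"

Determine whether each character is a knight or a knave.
Alice is a knight.
Dave is a knave.
Henry is a knave.

Verification:
- Alice (knight) says "Henry and I are different types" - this is TRUE because Alice is a knight and Henry is a knave.
- Dave (knave) says "Alice and I are the same type" - this is FALSE (a lie) because Dave is a knave and Alice is a knight.
- Henry (knave) says "Dave always speaks truthfully" - this is FALSE (a lie) because Dave is a knave.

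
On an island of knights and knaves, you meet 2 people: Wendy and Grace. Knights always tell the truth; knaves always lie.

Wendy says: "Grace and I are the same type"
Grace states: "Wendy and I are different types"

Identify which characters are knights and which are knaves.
Wendy is a knave.
Grace is a knight.

Verification:
- Wendy (knave) says "Grace and I are the same type" - this is FALSE (a lie) because Wendy is a knave and Grace is a knight.
- Grace (knight) says "Wendy and I are different types" - this is TRUE because Grace is a knight and Wendy is a knave.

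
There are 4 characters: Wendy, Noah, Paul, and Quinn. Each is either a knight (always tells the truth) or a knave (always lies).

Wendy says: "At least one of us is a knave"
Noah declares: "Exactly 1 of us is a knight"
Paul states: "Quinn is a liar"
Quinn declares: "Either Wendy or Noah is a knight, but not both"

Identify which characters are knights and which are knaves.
Wendy is a knight.
Noah is a knave.
Paul is a knave.
Quinn is a knight.

Verification:
- Wendy (knight) says "At least one of us is a knave" - this is TRUE because Noah and Paul are knaves.
- Noah (knave) says "Exactly 1 of us is a knight" - this is FALSE (a lie) because there are 2 knights.
- Paul (knave) says "Quinn is a liar" - this is FALSE (a lie) because Quinn is a knight.
- Quinn (knight) says "Either Wendy or Noah is a knight, but not both" - this is TRUE because Wendy is a knight and Noah is a knave.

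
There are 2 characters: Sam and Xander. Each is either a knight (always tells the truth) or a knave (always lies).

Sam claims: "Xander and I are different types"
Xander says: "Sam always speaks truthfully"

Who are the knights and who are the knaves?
Sam is a knave.
Xander is a knave.

Verification:
- Sam (knave) says "Xander and I are different types" - this is FALSE (a lie) because Sam is a knave and Xander is a knave.
- Xander (knave) says "Sam always speaks truthfully" - this is FALSE (a lie) because Sam is a knave.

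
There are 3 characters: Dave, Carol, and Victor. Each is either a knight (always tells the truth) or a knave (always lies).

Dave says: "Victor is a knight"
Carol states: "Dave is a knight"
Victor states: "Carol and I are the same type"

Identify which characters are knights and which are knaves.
Dave is a knight.
Carol is a knight.
Victor is a knight.

Verification:
- Dave (knight) says "Victor is a knight" - this is TRUE because Victor is a knight.
- Carol (knight) says "Dave is a knight" - this is TRUE because Dave is a knight.
- Victor (knight) says "Carol and I are the same type" - this is TRUE because Victor is a knight and Carol is a knight.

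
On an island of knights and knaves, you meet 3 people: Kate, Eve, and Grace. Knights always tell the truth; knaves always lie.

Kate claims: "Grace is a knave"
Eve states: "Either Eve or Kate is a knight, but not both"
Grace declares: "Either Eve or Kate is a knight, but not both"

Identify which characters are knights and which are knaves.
Kate is a knave.
Eve is a knight.
Grace is a knight.

Verification:
- Kate (knave) says "Grace is a knave" - this is FALSE (a lie) because Grace is a knight.
- Eve (knight) says "Either Eve or Kate is a knight, but not both" - this is TRUE because Eve is a knight and Kate is a knave.
- Grace (knight) says "Either Eve or Kate is a knight, but not both" - this is TRUE because Eve is a knight and Kate is a knave.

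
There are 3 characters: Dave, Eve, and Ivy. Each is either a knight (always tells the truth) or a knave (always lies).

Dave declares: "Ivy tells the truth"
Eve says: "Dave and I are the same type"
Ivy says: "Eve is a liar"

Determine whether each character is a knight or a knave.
Dave is a knight.
Eve is a knave.
Ivy is a knight.

Verification:
- Dave (knight) says "Ivy tells the truth" - this is TRUE because Ivy is a knight.
- Eve (knave) says "Dave and I are the same type" - this is FALSE (a lie) because Eve is a knave and Dave is a knight.
- Ivy (knight) says "Eve is a liar" - this is TRUE because Eve is a knave.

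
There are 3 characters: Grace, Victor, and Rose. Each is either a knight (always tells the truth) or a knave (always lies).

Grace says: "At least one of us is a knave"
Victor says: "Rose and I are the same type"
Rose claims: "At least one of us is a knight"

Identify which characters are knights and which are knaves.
Grace is a knight.
Victor is a knave.
Rose is a knight.

Verification:
- Grace (knight) says "At least one of us is a knave" - this is TRUE because Victor is a knave.
- Victor (knave) says "Rose and I are the same type" - this is FALSE (a lie) because Victor is a knave and Rose is a knight.
- Rose (knight) says "At least one of us is a knight" - this is TRUE because Grace and Rose are knights.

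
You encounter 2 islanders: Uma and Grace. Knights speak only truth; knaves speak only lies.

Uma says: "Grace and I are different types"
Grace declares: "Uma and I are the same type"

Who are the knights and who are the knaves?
Uma is a knight.
Grace is a knave.

Verification:
- Uma (knight) says "Grace and I are different types" - this is TRUE because Uma is a knight and Grace is a knave.
- Grace (knave) says "Uma and I are the same type" - this is FALSE (a lie) because Grace is a knave and Uma is a knight.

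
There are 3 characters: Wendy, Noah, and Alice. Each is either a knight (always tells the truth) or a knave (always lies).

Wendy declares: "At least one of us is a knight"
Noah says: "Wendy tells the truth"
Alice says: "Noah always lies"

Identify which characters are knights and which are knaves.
Wendy is a knight.
Noah is a knight.
Alice is a knave.

Verification:
- Wendy (knight) says "At least one of us is a knight" - this is TRUE because Wendy and Noah are knights.
- Noah (knight) says "Wendy tells the truth" - this is TRUE because Wendy is a knight.
- Alice (knave) says "Noah always lies" - this is FALSE (a lie) because Noah is a knight.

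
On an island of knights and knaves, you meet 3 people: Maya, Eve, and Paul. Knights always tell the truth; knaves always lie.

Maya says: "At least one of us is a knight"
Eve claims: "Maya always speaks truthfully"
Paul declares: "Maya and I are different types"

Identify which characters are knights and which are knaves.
Maya is a knave.
Eve is a knave.
Paul is a knave.

Verification:
- Maya (knave) says "At least one of us is a knight" - this is FALSE (a lie) because no one is a knight.
- Eve (knave) says "Maya always speaks truthfully" - this is FALSE (a lie) because Maya is a knave.
- Paul (knave) says "Maya and I are different types" - this is FALSE (a lie) because Paul is a knave and Maya is a knave.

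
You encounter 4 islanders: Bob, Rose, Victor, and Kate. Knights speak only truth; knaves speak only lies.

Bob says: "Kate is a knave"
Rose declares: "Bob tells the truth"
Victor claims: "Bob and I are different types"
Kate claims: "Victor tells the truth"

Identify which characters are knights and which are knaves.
Bob is a knave.
Rose is a knave.
Victor is a knight.
Kate is a knight.

Verification:
- Bob (knave) says "Kate is a knave" - this is FALSE (a lie) because Kate is a knight.
- Rose (knave) says "Bob tells the truth" - this is FALSE (a lie) because Bob is a knave.
- Victor (knight) says "Bob and I are different types" - this is TRUE because Victor is a knight and Bob is a knave.
- Kate (knight) says "Victor tells the truth" - this is TRUE because Victor is a knight.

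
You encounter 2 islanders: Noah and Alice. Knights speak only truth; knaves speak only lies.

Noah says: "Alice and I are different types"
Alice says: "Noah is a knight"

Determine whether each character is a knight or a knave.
Noah is a knave.
Alice is a knave.

Verification:
- Noah (knave) says "Alice and I are different types" - this is FALSE (a lie) because Noah is a knave and Alice is a knave.
- Alice (knave) says "Noah is a knight" - this is FALSE (a lie) because Noah is a knave.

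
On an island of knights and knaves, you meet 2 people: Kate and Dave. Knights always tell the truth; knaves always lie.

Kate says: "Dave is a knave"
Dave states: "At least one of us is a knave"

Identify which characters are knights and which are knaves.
Kate is a knave.
Dave is a knight.

Verification:
- Kate (knave) says "Dave is a knave" - this is FALSE (a lie) because Dave is a knight.
- Dave (knight) says "At least one of us is a knave" - this is TRUE because Kate is a knave.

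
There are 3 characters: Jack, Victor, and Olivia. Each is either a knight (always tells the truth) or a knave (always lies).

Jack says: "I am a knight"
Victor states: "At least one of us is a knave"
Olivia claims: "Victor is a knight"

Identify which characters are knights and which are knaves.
Jack is a knave.
Victor is a knight.
Olivia is a knight.

Verification:
- Jack (knave) says "I am a knight" - this is FALSE (a lie) because Jack is a knave.
- Victor (knight) says "At least one of us is a knave" - this is TRUE because Jack is a knave.
- Olivia (knight) says "Victor is a knight" - this is TRUE because Victor is a knight.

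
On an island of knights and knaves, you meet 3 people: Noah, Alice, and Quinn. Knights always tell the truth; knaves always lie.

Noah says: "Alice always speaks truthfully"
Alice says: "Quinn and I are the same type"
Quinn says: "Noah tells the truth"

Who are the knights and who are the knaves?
Noah is a knight.
Alice is a knight.
Quinn is a knight.

Verification:
- Noah (knight) says "Alice always speaks truthfully" - this is TRUE because Alice is a knight.
- Alice (knight) says "Quinn and I are the same type" - this is TRUE because Alice is a knight and Quinn is a knight.
- Quinn (knight) says "Noah tells the truth" - this is TRUE because Noah is a knight.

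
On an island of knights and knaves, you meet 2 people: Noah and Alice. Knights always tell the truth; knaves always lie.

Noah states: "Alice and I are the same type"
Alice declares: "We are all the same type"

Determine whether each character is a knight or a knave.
Noah is a knight.
Alice is a knight.

Verification:
- Noah (knight) says "Alice and I are the same type" - this is TRUE because Noah is a knight and Alice is a knight.
- Alice (knight) says "We are all the same type" - this is TRUE because Noah and Alice are knights.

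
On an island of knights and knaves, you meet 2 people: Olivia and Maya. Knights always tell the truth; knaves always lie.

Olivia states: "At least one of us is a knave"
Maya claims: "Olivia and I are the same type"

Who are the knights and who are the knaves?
Olivia is a knight.
Maya is a knave.

Verification:
- Olivia (knight) says "At least one of us is a knave" - this is TRUE because Maya is a knave.
- Maya (knave) says "Olivia and I are the same type" - this is FALSE (a lie) because Maya is a knave and Olivia is a knight.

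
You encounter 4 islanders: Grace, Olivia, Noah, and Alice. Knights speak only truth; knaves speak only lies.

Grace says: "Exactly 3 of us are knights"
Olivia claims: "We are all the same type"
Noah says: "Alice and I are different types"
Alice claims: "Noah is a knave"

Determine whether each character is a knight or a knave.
Grace is a knave.
Olivia is a knave.
Noah is a knight.
Alice is a knave.

Verification:
- Grace (knave) says "Exactly 3 of us are knights" - this is FALSE (a lie) because there are 1 knights.
- Olivia (knave) says "We are all the same type" - this is FALSE (a lie) because Noah is a knight and Grace, Olivia, and Alice are knaves.
- Noah (knight) says "Alice and I are different types" - this is TRUE because Noah is a knight and Alice is a knave.
- Alice (knave) says "Noah is a knave" - this is FALSE (a lie) because Noah is a knight.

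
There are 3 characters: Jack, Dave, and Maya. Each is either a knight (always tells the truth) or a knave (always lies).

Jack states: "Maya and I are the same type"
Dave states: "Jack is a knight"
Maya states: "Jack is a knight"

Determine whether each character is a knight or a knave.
Jack is a knight.
Dave is a knight.
Maya is a knight.

Verification:
- Jack (knight) says "Maya and I are the same type" - this is TRUE because Jack is a knight and Maya is a knight.
- Dave (knight) says "Jack is a knight" - this is TRUE because Jack is a knight.
- Maya (knight) says "Jack is a knight" - this is TRUE because Jack is a knight.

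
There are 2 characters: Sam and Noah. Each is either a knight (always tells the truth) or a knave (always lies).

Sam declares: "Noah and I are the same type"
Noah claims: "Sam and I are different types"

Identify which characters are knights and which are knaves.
Sam is a knave.
Noah is a knight.

Verification:
- Sam (knave) says "Noah and I are the same type" - this is FALSE (a lie) because Sam is a knave and Noah is a knight.
- Noah (knight) says "Sam and I are different types" - this is TRUE because Noah is a knight and Sam is a knave.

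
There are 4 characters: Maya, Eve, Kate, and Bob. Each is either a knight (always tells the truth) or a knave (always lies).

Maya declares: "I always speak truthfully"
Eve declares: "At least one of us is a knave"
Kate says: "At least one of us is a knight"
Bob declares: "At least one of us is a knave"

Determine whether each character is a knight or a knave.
Maya is a knave.
Eve is a knight.
Kate is a knight.
Bob is a knight.

Verification:
- Maya (knave) says "I always speak truthfully" - this is FALSE (a lie) because Maya is a knave.
- Eve (knight) says "At least one of us is a knave" - this is TRUE because Maya is a knave.
- Kate (knight) says "At least one of us is a knight" - this is TRUE because Eve, Kate, and Bob are knights.
- Bob (knight) says "At least one of us is a knave" - this is TRUE because Maya is a knave.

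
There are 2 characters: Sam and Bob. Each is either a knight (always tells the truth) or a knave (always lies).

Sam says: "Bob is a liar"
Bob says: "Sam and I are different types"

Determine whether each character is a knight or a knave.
Sam is a knave.
Bob is a knight.

Verification:
- Sam (knave) says "Bob is a liar" - this is FALSE (a lie) because Bob is a knight.
- Bob (knight) says "Sam and I are different types" - this is TRUE because Bob is a knight and Sam is a knave.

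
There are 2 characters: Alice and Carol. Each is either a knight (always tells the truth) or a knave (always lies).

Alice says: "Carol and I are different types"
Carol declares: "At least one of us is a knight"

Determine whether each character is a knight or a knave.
Alice is a knave.
Carol is a knave.

Verification:
- Alice (knave) says "Carol and I are different types" - this is FALSE (a lie) because Alice is a knave and Carol is a knave.
- Carol (knave) says "At least one of us is a knight" - this is FALSE (a lie) because no one is a knight.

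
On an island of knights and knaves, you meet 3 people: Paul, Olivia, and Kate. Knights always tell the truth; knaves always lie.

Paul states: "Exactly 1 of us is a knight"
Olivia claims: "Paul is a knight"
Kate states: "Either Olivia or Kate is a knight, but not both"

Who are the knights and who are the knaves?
Paul is a knave.
Olivia is a knave.
Kate is a knave.

Verification:
- Paul (knave) says "Exactly 1 of us is a knight" - this is FALSE (a lie) because there are 0 knights.
- Olivia (knave) says "Paul is a knight" - this is FALSE (a lie) because Paul is a knave.
- Kate (knave) says "Either Olivia or Kate is a knight, but not both" - this is FALSE (a lie) because Olivia is a knave and Kate is a knave.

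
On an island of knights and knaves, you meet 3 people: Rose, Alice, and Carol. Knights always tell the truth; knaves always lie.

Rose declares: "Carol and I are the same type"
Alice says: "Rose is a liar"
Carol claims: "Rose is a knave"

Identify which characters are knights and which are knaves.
Rose is a knave.
Alice is a knight.
Carol is a knight.

Verification:
- Rose (knave) says "Carol and I are the same type" - this is FALSE (a lie) because Rose is a knave and Carol is a knight.
- Alice (knight) says "Rose is a liar" - this is TRUE because Rose is a knave.
- Carol (knight) says "Rose is a knave" - this is TRUE because Rose is a knave.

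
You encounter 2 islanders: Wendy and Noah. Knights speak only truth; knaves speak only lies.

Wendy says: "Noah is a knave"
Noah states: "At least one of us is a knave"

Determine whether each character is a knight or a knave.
Wendy is a knave.
Noah is a knight.

Verification:
- Wendy (knave) says "Noah is a knave" - this is FALSE (a lie) because Noah is a knight.
- Noah (knight) says "At least one of us is a knave" - this is TRUE because Wendy is a knave.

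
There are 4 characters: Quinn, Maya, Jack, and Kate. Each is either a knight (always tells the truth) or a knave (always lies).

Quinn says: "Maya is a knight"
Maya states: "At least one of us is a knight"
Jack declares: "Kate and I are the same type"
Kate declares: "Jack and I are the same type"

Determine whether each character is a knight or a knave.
Quinn is a knight.
Maya is a knight.
Jack is a knight.
Kate is a knight.

Verification:
- Quinn (knight) says "Maya is a knight" - this is TRUE because Maya is a knight.
- Maya (knight) says "At least one of us is a knight" - this is TRUE because Quinn, Maya, Jack, and Kate are knights.
- Jack (knight) says "Kate and I are the same type" - this is TRUE because Jack is a knight and Kate is a knight.
- Kate (knight) says "Jack and I are the same type" - this is TRUE because Kate is a knight and Jack is a knight.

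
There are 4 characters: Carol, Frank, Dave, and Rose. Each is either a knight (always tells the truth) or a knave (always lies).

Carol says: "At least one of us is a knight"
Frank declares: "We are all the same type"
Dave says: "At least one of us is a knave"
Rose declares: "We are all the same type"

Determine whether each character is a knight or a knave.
Carol is a knight.
Frank is a knave.
Dave is a knight.
Rose is a knave.

Verification:
- Carol (knight) says "At least one of us is a knight" - this is TRUE because Carol and Dave are knights.
- Frank (knave) says "We are all the same type" - this is FALSE (a lie) because Carol and Dave are knights and Frank and Rose are knaves.
- Dave (knight) says "At least one of us is a knave" - this is TRUE because Frank and Rose are knaves.
- Rose (knave) says "We are all the same type" - this is FALSE (a lie) because Carol and Dave are knights and Frank and Rose are knaves.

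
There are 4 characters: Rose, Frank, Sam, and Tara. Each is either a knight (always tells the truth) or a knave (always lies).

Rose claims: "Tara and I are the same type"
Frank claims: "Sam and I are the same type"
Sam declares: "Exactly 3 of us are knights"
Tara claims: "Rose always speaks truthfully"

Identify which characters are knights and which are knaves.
Rose is a knight.
Frank is a knave.
Sam is a knight.
Tara is a knight.

Verification:
- Rose (knight) says "Tara and I are the same type" - this is TRUE because Rose is a knight and Tara is a knight.
- Frank (knave) says "Sam and I are the same type" - this is FALSE (a lie) because Frank is a knave and Sam is a knight.
- Sam (knight) says "Exactly 3 of us are knights" - this is TRUE because there are 3 knights.
- Tara (knight) says "Rose always speaks truthfully" - this is TRUE because Rose is a knight.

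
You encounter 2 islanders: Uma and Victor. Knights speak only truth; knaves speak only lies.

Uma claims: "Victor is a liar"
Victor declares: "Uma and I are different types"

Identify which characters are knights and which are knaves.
Uma is a knave.
Victor is a knight.

Verification:
- Uma (knave) says "Victor is a liar" - this is FALSE (a lie) because Victor is a knight.
- Victor (knight) says "Uma and I are different types" - this is TRUE because Victor is a knight and Uma is a knave.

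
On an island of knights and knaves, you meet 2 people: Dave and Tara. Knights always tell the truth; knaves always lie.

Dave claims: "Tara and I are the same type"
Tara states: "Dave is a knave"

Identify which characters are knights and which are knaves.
Dave is a knave.
Tara is a knight.

Verification:
- Dave (knave) says "Tara and I are the same type" - this is FALSE (a lie) because Dave is a knave and Tara is a knight.
- Tara (knight) says "Dave is a knave" - this is TRUE because Dave is a knave.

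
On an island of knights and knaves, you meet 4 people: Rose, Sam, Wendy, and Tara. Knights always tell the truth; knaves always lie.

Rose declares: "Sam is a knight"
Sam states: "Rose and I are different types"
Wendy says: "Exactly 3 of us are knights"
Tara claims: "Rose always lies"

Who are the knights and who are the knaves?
Rose is a knave.
Sam is a knave.
Wendy is a knave.
Tara is a knight.

Verification:
- Rose (knave) says "Sam is a knight" - this is FALSE (a lie) because Sam is a knave.
- Sam (knave) says "Rose and I are different types" - this is FALSE (a lie) because Sam is a knave and Rose is a knave.
- Wendy (knave) says "Exactly 3 of us are knights" - this is FALSE (a lie) because there are 1 knights.
- Tara (knight) says "Rose always lies" - this is TRUE because Rose is a knave.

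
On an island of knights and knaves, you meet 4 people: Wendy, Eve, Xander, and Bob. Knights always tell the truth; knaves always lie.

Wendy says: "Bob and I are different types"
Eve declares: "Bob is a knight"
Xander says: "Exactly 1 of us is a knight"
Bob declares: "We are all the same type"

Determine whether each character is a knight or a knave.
Wendy is a knave.
Eve is a knave.
Xander is a knight.
Bob is a knave.

Verification:
- Wendy (knave) says "Bob and I are different types" - this is FALSE (a lie) because Wendy is a knave and Bob is a knave.
- Eve (knave) says "Bob is a knight" - this is FALSE (a lie) because Bob is a knave.
- Xander (knight) says "Exactly 1 of us is a knight" - this is TRUE because there are 1 knights.
- Bob (knave) says "We are all the same type" - this is FALSE (a lie) because Xander is a knight and Wendy, Eve, and Bob are knaves.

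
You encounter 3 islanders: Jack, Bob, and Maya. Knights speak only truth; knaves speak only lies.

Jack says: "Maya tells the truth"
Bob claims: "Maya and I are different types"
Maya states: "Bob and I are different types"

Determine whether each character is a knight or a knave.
Jack is a knave.
Bob is a knave.
Maya is a knave.

Verification:
- Jack (knave) says "Maya tells the truth" - this is FALSE (a lie) because Maya is a knave.
- Bob (knave) says "Maya and I are different types" - this is FALSE (a lie) because Bob is a knave and Maya is a knave.
- Maya (knave) says "Bob and I are different types" - this is FALSE (a lie) because Maya is a knave and Bob is a knave.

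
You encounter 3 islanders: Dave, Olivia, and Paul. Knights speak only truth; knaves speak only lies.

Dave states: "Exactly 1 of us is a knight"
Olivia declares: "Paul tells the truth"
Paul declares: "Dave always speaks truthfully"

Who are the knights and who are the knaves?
Dave is a knave.
Olivia is a knave.
Paul is a knave.

Verification:
- Dave (knave) says "Exactly 1 of us is a knight" - this is FALSE (a lie) because there are 0 knights.
- Olivia (knave) says "Paul tells the truth" - this is FALSE (a lie) because Paul is a knave.
- Paul (knave) says "Dave always speaks truthfully" - this is FALSE (a lie) because Dave is a knave.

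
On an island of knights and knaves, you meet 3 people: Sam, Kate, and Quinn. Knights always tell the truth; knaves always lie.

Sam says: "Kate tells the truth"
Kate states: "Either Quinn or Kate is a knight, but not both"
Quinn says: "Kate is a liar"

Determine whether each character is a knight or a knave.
Sam is a knight.
Kate is a knight.
Quinn is a knave.

Verification:
- Sam (knight) says "Kate tells the truth" - this is TRUE because Kate is a knight.
- Kate (knight) says "Either Quinn or Kate is a knight, but not both" - this is TRUE because Quinn is a knave and Kate is a knight.
- Quinn (knave) says "Kate is a liar" - this is FALSE (a lie) because Kate is a knight.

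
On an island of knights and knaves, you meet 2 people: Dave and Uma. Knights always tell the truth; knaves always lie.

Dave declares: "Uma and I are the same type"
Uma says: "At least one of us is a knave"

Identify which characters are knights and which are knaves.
Dave is a knave.
Uma is a knight.

Verification:
- Dave (knave) says "Uma and I are the same type" - this is FALSE (a lie) because Dave is a knave and Uma is a knight.
- Uma (knight) says "At least one of us is a knave" - this is TRUE because Dave is a knave.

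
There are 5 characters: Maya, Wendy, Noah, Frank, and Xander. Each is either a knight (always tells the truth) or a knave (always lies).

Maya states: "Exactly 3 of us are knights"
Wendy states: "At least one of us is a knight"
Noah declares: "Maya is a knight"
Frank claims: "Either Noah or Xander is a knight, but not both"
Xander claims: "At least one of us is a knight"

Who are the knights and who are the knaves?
Maya is a knave.
Wendy is a knave.
Noah is a knave.
Frank is a knave.
Xander is a knave.

Verification:
- Maya (knave) says "Exactly 3 of us are knights" - this is FALSE (a lie) because there are 0 knights.
- Wendy (knave) says "At least one of us is a knight" - this is FALSE (a lie) because no one is a knight.
- Noah (knave) says "Maya is a knight" - this is FALSE (a lie) because Maya is a knave.
- Frank (knave) says "Either Noah or Xander is a knight, but not both" - this is FALSE (a lie) because Noah is a knave and Xander is a knave.
- Xander (knave) says "At least one of us is a knight" - this is FALSE (a lie) because no one is a knight.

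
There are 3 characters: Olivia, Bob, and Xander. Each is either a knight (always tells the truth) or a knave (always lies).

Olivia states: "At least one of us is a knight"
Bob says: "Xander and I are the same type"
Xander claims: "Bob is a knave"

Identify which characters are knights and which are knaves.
Olivia is a knight.
Bob is a knave.
Xander is a knight.

Verification:
- Olivia (knight) says "At least one of us is a knight" - this is TRUE because Olivia and Xander are knights.
- Bob (knave) says "Xander and I are the same type" - this is FALSE (a lie) because Bob is a knave and Xander is a knight.
- Xander (knight) says "Bob is a knave" - this is TRUE because Bob is a knave.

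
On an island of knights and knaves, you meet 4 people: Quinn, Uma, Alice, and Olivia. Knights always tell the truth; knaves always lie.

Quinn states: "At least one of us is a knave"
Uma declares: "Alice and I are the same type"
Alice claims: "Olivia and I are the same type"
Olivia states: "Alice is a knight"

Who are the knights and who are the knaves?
Quinn is a knight.
Uma is a knave.
Alice is a knight.
Olivia is a knight.

Verification:
- Quinn (knight) says "At least one of us is a knave" - this is TRUE because Uma is a knave.
- Uma (knave) says "Alice and I are the same type" - this is FALSE (a lie) because Uma is a knave and Alice is a knight.
- Alice (knight) says "Olivia and I are the same type" - this is TRUE because Alice is a knight and Olivia is a knight.
- Olivia (knight) says "Alice is a knight" - this is TRUE because Alice is a knight.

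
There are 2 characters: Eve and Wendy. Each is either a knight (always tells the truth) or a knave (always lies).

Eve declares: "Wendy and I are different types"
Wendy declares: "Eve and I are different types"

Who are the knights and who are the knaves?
Eve is a knave.
Wendy is a knave.

Verification:
- Eve (knave) says "Wendy and I are different types" - this is FALSE (a lie) because Eve is a knave and Wendy is a knave.
- Wendy (knave) says "Eve and I are different types" - this is FALSE (a lie) because Wendy is a knave and Eve is a knave.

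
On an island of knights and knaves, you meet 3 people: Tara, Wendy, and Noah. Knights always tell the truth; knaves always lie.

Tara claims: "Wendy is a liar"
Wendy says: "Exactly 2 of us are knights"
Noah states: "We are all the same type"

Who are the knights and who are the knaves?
Tara is a knight.
Wendy is a knave.
Noah is a knave.

Verification:
- Tara (knight) says "Wendy is a liar" - this is TRUE because Wendy is a knave.
- Wendy (knave) says "Exactly 2 of us are knights" - this is FALSE (a lie) because there are 1 knights.
- Noah (knave) says "We are all the same type" - this is FALSE (a lie) because Tara is a knight and Wendy and Noah are knaves.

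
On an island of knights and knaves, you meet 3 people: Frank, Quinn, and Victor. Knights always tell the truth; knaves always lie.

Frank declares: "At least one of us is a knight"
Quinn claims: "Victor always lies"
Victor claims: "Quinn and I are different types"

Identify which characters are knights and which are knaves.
Frank is a knight.
Quinn is a knave.
Victor is a knight.

Verification:
- Frank (knight) says "At least one of us is a knight" - this is TRUE because Frank and Victor are knights.
- Quinn (knave) says "Victor always lies" - this is FALSE (a lie) because Victor is a knight.
- Victor (knight) says "Quinn and I are different types" - this is TRUE because Victor is a knight and Quinn is a knave.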